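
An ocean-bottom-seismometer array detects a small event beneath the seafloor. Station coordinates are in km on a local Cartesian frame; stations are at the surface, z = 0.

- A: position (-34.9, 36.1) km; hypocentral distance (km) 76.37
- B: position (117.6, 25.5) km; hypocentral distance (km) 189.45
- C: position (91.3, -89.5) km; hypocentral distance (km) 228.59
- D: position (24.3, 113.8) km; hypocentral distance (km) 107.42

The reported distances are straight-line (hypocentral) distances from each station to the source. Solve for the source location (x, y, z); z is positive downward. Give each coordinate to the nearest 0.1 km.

(-54.1, 75.4, 62.6)

Each station gives a sphere (x−x_i)² + (y−y_i)² + z² = d_i² (stations at z=0).
Subtracting the A sphere from B and C: z² cancels, leaving linear equations in x and y:
305.0 x − 21.2 y = -18100.14
252.4 x − 251.2 y = -32596.29
Solving: x ≈ -54.104, y ≈ 75.400 km (keep extra digits for the depth step; rounded: -54.1, 75.4).
Then from the A sphere: z² = 76.37² − (x + 34.9)² − (y − 36.1)² with x = -54.104, y = 75.400, so z ≈ 62.603 ≈ 62.6 km.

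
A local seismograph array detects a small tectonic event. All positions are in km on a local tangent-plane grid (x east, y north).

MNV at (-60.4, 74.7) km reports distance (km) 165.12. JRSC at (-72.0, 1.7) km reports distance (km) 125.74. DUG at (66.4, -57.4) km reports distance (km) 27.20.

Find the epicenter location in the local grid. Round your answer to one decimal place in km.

Circle about each station: (x + 60.4)² + (y − 74.7)² = 165.12²; (x + 72.0)² + (y − 1.7)² = 125.74²; (x − 66.4)² + (y + 57.4)² = 27.20².
Subtracting pairs of circle equations eliminates x²+y² and gives linear equations (the radical axes):
-23.2 x − 146.0 y = 7412.71
253.6 x − 264.2 y = 25000.24
Solving the 2×2 system: x ≈ 39.2, y ≈ -57.0 km.

x ≈ 39.2 km, y ≈ -57.0 km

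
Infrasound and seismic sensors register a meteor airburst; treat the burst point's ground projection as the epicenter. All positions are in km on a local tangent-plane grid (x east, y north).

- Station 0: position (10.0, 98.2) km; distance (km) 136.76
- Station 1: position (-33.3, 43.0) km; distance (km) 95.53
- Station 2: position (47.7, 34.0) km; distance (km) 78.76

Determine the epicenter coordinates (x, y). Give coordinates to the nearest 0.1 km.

(16.7, -38.4)

Circle about each station: (x − 10.0)² + (y − 98.2)² = 136.76²; (x + 33.3)² + (y − 43.0)² = 95.53²; (x − 47.7)² + (y − 34.0)² = 78.76².
Subtracting pairs of circle equations eliminates x²+y² and gives linear equations (the radical axes):
-86.6 x − 110.4 y = 2791.97
75.4 x − 128.4 y = 6188.21
Solving the 2×2 system: x ≈ 16.7, y ≈ -38.4 km.
Check against Station 0 (with the unrounded x, y): √((x − 10.0)²+(y − 98.2)²) = 136.75 ≈ 136.76 km. ✓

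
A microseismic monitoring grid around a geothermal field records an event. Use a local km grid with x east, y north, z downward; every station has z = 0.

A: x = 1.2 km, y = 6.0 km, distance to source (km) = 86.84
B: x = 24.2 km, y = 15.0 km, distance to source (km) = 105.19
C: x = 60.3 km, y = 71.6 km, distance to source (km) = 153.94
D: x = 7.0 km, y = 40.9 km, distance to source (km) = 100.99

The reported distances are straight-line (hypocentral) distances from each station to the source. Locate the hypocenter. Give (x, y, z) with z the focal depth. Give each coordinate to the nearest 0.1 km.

(-58.1, -4.3, 62.6)

Each station gives a sphere (x−x_i)² + (y−y_i)² + z² = d_i² (stations at z=0).
Subtracting the A sphere from B and C: z² cancels, leaving linear equations in x and y:
46.0 x + 18.0 y = -2750.55
118.2 x + 131.2 y = -7431.13
Solving: x ≈ -58.121, y ≈ -4.278 km (keep extra digits for the depth step; rounded: -58.1, -4.3).
Then from the A sphere: z² = 86.84² − (x − 1.2)² − (y − 6.0)² with x = -58.121, y = -4.278, so z ≈ 62.582 ≈ 62.6 km.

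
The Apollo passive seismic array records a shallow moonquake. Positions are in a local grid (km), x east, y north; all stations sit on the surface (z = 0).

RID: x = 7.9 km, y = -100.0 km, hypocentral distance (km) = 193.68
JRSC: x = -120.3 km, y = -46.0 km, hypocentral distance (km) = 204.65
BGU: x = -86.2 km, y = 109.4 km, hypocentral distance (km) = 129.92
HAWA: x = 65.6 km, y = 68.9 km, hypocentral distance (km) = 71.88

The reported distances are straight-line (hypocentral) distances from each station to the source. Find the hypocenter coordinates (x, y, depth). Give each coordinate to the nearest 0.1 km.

Each station gives a sphere (x−x_i)² + (y−y_i)² + z² = d_i² (stations at z=0).
Subtracting the RID sphere from JRSC and BGU: z² cancels, leaving linear equations in x and y:
-256.4 x + 108.0 y = 2156.00
-188.2 x + 418.8 y = 29969.13
Solving: x ≈ 26.808, y ≈ 83.606 km (keep extra digits for the depth step; rounded: 26.8, 83.6).
Then from the RID sphere: z² = 193.68² − (x − 7.9)² − (y + 100.0)² with x = 26.808, y = 83.606, so z ≈ 58.679 ≈ 58.7 km.

x ≈ 26.8 km, y ≈ 83.6 km, depth ≈ 58.7 km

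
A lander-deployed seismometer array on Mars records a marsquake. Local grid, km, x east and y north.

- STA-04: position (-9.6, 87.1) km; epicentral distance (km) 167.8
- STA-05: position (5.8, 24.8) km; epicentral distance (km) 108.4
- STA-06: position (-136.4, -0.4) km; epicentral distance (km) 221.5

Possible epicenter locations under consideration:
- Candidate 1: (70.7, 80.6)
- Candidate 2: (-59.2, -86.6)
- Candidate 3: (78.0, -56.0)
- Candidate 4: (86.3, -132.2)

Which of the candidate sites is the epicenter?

Candidate 3

For each candidate, compare |candidate − station| to the reported distance:
Candidate 1: residuals STA-04 87.2, STA-05 22.8, STA-06 0.9 → max 87.2 km
Candidate 2: residuals STA-04 12.8, STA-05 20.6, STA-06 105.8 → max 105.8 km
Candidate 3: residuals STA-04 0.0, STA-05 0.0, STA-06 0.0 → max 0.0 km
Candidate 4: residuals STA-04 71.6, STA-05 68.0, STA-06 37.3 → max 71.6 km
Only Candidate 3 has all residuals ≈ 0.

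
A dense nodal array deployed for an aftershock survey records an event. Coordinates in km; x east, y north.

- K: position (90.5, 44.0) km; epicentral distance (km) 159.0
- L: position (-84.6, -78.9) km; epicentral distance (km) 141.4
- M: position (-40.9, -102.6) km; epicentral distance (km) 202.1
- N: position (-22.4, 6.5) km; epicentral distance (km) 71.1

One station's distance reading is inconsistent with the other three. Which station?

Solve using three stations at a time. Using K, L, N (subtract circle equations pairwise → linear system) gives (x, y) ≈ (-67.6, 61.5).
Distances from that point to each station vs reported:
  K: calculated 159.0 vs reported 159.0 → residual 0.0 km
  L: calculated 141.4 vs reported 141.4 → residual 0.0 km
  M: calculated 166.3 vs reported 202.1 → residual 35.8 km
  N: calculated 71.2 vs reported 71.1 → residual 0.1 km
K, L, N are mutually consistent (residuals ≈ 0); M is off by 35.8 km.

M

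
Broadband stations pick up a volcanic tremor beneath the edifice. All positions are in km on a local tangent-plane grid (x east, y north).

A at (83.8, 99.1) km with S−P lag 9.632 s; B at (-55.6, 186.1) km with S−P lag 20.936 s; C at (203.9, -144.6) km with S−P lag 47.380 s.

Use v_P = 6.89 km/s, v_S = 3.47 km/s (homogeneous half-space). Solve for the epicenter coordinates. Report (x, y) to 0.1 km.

89.4 km east, 166.2 km north

Distance from S−P lag: d = Δt · v_P v_S / (v_P − v_S) = Δt · (6.89·3.47)/(6.89−3.47) ≈ 6.9907·Δt.
So d_A = 67.33, d_B = 146.36, d_C = 331.22 km.
Circle about each station: (x − 83.8)² + (y − 99.1)² = 67.33²; (x + 55.6)² + (y − 186.1)² = 146.36²; (x − 203.9)² + (y + 144.6)² = 331.22².
Subtracting the A equation from the B and C equations removes the quadratic terms:
-278.8 x + 174.0 y = 3993.40
240.2 x − 487.4 y = -59532.24
Solving the 2×2 system: x ≈ 89.4, y ≈ 166.2 km.
Check against A (with the unrounded x, y): √((x − 83.8)²+(y − 99.1)²) = 67.34 ≈ 67.33 km. ✓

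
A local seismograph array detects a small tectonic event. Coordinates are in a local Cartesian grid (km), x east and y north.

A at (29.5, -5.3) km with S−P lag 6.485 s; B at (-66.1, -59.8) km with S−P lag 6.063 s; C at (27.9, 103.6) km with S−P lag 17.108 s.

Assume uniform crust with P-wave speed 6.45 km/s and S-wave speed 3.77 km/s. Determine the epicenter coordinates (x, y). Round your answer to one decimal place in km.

(-12.8, -46.2)

Distance from S−P lag: d = Δt · v_P v_S / (v_P − v_S) = Δt · (6.45·3.77)/(6.45−3.77) ≈ 9.0733·Δt.
So d_A = 58.84, d_B = 55.01, d_C = 155.23 km.
Circle about each station: (x − 29.5)² + (y + 5.3)² = 58.84²; (x + 66.1)² + (y + 59.8)² = 55.01²; (x − 27.9)² + (y − 103.6)² = 155.23².
Subtracting the A equation from the B and C equations removes the quadratic terms:
-191.2 x − 109.0 y = 7482.96
-3.2 x + 217.8 y = -10021.18
Solving the 2×2 system: x ≈ -12.8, y ≈ -46.2 km.
Check against A (with the unrounded x, y): √((x − 29.5)²+(y + 5.3)²) = 58.84 ≈ 58.84 km. ✓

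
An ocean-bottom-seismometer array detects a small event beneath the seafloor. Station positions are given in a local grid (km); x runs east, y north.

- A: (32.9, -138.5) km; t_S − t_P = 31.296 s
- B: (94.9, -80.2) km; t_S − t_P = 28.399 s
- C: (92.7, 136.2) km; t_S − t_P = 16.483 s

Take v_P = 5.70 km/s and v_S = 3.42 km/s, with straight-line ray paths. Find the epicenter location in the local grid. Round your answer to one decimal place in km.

Distance from S−P lag: d = Δt · v_P v_S / (v_P − v_S) = Δt · (5.70·3.42)/(5.70−3.42) ≈ 8.5500·Δt.
So d_A = 267.58, d_B = 242.81, d_C = 140.93 km.
Circle about each station: (x − 32.9)² + (y + 138.5)² = 267.58²; (x − 94.9)² + (y + 80.2)² = 242.81²; (x − 92.7)² + (y − 136.2)² = 140.93².
Subtracting pairs of circle equations eliminates x²+y² and gives linear equations (the radical axes):
124.0 x + 116.6 y = 7815.75
119.6 x + 549.4 y = 58616.86
Solving the 2×2 system: x ≈ -46.9, y ≈ 116.9 km.

(-46.9, 116.9)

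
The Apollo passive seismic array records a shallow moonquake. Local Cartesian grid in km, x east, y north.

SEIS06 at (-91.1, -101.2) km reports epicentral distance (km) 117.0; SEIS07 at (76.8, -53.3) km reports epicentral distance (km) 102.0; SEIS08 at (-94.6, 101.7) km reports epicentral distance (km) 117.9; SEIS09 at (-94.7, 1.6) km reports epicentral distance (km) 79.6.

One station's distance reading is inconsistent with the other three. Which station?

SEIS08

Solve using three stations at a time. Using SEIS06, SEIS07, SEIS09 (subtract circle equations pairwise → linear system) gives (x, y) ≈ (-16.2, -11.4).
Distances from that point to each station vs reported:
  SEIS06: calculated 117.0 vs reported 117.0 → residual 0.0 km
  SEIS07: calculated 102.0 vs reported 102.0 → residual 0.0 km
  SEIS08: calculated 137.6 vs reported 117.9 → residual 19.7 km
  SEIS09: calculated 79.6 vs reported 79.6 → residual 0.0 km
SEIS06, SEIS07, SEIS09 are mutually consistent (residuals ≈ 0); SEIS08 is off by 19.7 km.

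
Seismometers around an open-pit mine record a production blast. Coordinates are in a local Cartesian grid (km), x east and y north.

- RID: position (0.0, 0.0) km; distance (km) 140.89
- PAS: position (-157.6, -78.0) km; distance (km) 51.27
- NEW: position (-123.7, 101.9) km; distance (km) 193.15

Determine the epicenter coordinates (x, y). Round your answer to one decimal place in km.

Circle about each station: x² + y² = 140.89²; (x + 157.6)² + (y + 78.0)² = 51.27²; (x + 123.7)² + (y − 101.9)² = 193.15².
Subtracting pairs of circle equations eliminates x²+y² and gives linear equations (the radical axes):
-315.2 x − 156.0 y = 48143.14
-247.4 x + 203.8 y = 8228.37
Solving the 2×2 system: x ≈ -107.9, y ≈ -90.6 km.

x ≈ -107.9 km, y ≈ -90.6 km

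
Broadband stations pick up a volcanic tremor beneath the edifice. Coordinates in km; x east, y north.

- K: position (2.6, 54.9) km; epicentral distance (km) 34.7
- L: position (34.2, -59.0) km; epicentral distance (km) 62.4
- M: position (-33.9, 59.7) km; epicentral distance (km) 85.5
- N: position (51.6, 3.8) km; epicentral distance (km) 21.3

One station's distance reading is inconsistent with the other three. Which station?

Solve using three stations at a time. Using L, M, N (subtract circle equations pairwise → linear system) gives (x, y) ≈ (30.3, 3.3).
Distances from that point to each station vs reported:
  K: calculated 58.6 vs reported 34.7 → residual 23.9 km
  L: calculated 62.4 vs reported 62.4 → residual 0.0 km
  M: calculated 85.5 vs reported 85.5 → residual 0.0 km
  N: calculated 21.3 vs reported 21.3 → residual 0.0 km
L, M, N are mutually consistent (residuals ≈ 0); K is off by 23.9 km.

K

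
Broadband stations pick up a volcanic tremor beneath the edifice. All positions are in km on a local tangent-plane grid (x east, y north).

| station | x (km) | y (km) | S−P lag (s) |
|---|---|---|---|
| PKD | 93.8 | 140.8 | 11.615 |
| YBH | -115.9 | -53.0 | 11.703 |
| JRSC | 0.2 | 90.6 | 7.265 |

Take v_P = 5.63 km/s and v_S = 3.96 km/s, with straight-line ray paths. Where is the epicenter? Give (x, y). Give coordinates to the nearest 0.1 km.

Distance from S−P lag: d = Δt · v_P v_S / (v_P − v_S) = Δt · (5.63·3.96)/(5.63−3.96) ≈ 13.3502·Δt.
So d_PKD = 155.06, d_YBH = 156.24, d_JRSC = 96.99 km.
Circle about each station: (x − 93.8)² + (y − 140.8)² = 155.06²; (x + 115.9)² + (y + 53.0)² = 156.24²; (x − 0.2)² + (y − 90.6)² = 96.99².
Subtracting the PKD equation from the YBH and JRSC equations removes the quadratic terms:
-419.4 x − 387.6 y = -12748.60
-187.2 x − 100.4 y = -5778.14
Solving the 2×2 system: x ≈ 31.5, y ≈ -1.2 km.

31.5 km east, -1.2 km north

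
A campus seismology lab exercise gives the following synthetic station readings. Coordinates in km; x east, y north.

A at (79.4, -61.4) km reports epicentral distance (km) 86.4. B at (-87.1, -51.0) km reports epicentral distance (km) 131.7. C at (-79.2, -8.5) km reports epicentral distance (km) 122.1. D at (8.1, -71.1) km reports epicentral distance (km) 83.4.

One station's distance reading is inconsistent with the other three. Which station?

C

Solve using three stations at a time. Using A, B, D (subtract circle equations pairwise → linear system) gives (x, y) ≈ (29.9, 9.2).
Distances from that point to each station vs reported:
  A: calculated 86.3 vs reported 86.4 → residual 0.1 km
  B: calculated 131.6 vs reported 131.7 → residual 0.1 km
  C: calculated 110.5 vs reported 122.1 → residual 11.6 km
  D: calculated 83.3 vs reported 83.4 → residual 0.1 km
A, B, D are mutually consistent (residuals ≈ 0); C is off by 11.6 km.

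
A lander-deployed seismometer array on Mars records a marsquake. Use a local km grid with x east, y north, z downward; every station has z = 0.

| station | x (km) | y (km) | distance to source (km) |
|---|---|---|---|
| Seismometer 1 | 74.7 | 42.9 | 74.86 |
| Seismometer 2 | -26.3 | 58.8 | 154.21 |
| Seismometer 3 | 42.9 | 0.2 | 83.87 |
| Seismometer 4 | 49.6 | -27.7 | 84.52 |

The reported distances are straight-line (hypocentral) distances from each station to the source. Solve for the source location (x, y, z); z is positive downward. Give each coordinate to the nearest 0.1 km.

(106.6, 2.7, 54.5)

Each station gives a sphere (x−x_i)² + (y−y_i)² + z² = d_i² (stations at z=0).
Subtracting the Seismometer 1 sphere from Seismometer 2 and Seismometer 3: z² cancels, leaving linear equations in x and y:
-202.0 x + 31.8 y = -21448.07
-63.6 x − 85.4 y = -7010.21
Solving: x ≈ 106.603, y ≈ 2.696 km (keep extra digits for the depth step; rounded: 106.6, 2.7).
Then from the Seismometer 1 sphere: z² = 74.86² − (x − 74.7)² − (y − 42.9)² with x = 106.603, y = 2.696, so z ≈ 54.496 ≈ 54.5 km.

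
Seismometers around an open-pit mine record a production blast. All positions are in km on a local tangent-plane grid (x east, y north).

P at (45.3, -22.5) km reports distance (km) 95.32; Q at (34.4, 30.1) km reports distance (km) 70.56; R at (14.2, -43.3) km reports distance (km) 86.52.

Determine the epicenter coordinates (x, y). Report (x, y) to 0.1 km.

x ≈ -36.1 km, y ≈ 27.1 km

Circle about each station: (x − 45.3)² + (y + 22.5)² = 95.32²; (x − 34.4)² + (y − 30.1)² = 70.56²; (x − 14.2)² + (y + 43.3)² = 86.52².
Subtracting pairs of circle equations eliminates x²+y² and gives linear equations (the radical axes):
-21.8 x + 105.2 y = 3638.22
-62.2 x − 41.6 y = 1118.38
Solving the 2×2 system: x ≈ -36.1, y ≈ 27.1 km.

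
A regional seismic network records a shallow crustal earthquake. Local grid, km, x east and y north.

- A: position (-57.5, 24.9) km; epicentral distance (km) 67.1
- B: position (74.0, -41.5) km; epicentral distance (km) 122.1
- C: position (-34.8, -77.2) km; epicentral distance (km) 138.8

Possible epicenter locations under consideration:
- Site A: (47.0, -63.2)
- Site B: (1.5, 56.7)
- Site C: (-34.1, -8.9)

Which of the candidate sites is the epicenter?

For each candidate, compare |candidate − station| to the reported distance:
Site A: residuals A 69.6, B 87.5, C 55.8 → max 87.5 km
Site B: residuals A 0.1, B 0.0, C 0.1 → max 0.1 km
Site C: residuals A 26.0, B 9.2, C 70.5 → max 70.5 km
Only Site B has all residuals ≈ 0.

Site B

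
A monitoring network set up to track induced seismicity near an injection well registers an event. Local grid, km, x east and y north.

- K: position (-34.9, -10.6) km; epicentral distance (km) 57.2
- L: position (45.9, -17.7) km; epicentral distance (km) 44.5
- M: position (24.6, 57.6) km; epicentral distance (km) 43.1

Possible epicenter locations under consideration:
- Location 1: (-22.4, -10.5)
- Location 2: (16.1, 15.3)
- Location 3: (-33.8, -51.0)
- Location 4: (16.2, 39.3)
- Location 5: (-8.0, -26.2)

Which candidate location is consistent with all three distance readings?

For each candidate, compare |candidate − station| to the reported distance:
Location 1: residuals K 44.7, L 24.2, M 39.6 → max 44.7 km
Location 2: residuals K 0.0, L 0.0, M 0.0 → max 0.0 km
Location 3: residuals K 16.8, L 41.9, M 80.2 → max 80.2 km
Location 4: residuals K 14.2, L 19.8, M 23.0 → max 23.0 km
Location 5: residuals K 26.1, L 10.1, M 46.8 → max 46.8 km
Only Location 2 has all residuals ≈ 0.

Location 2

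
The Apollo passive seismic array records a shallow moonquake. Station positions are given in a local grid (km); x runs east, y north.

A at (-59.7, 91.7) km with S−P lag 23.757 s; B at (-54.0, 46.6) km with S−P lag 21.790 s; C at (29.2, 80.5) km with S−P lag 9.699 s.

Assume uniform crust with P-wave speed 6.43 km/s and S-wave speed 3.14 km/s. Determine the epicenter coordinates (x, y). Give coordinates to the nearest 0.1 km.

x ≈ 79.7 km, y ≈ 49.0 km

Distance from S−P lag: d = Δt · v_P v_S / (v_P − v_S) = Δt · (6.43·3.14)/(6.43−3.14) ≈ 6.1368·Δt.
So d_A = 145.79, d_B = 133.72, d_C = 59.52 km.
Circle about each station: (x + 59.7)² + (y − 91.7)² = 145.79²; (x + 54.0)² + (y − 46.6)² = 133.72²; (x − 29.2)² + (y − 80.5)² = 59.52².
Subtracting the A equation from the B and C equations removes the quadratic terms:
11.4 x − 90.2 y = -3511.73
177.8 x − 22.4 y = 13072.00
Solving the 2×2 system: x ≈ 79.7, y ≈ 49.0 km.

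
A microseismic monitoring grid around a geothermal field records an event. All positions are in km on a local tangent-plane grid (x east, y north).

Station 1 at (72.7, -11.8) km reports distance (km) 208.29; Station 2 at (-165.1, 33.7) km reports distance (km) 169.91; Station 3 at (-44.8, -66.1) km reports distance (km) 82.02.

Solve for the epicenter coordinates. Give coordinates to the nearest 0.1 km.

Circle about each station: (x − 72.7)² + (y + 11.8)² = 208.29²; (x + 165.1)² + (y − 33.7)² = 169.91²; (x + 44.8)² + (y + 66.1)² = 82.02².
Subtracting pairs of circle equations eliminates x²+y² and gives linear equations (the radical axes):
-475.6 x + 91.0 y = 37484.49
-235.0 x − 108.6 y = 37609.16
Solving the 2×2 system: x ≈ -102.6, y ≈ -124.3 km.

-102.6 km east, -124.3 km north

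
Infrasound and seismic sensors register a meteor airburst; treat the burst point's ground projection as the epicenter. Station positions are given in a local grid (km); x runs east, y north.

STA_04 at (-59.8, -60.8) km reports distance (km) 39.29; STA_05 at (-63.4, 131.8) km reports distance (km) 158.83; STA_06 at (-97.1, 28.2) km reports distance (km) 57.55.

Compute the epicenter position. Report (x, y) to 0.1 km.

Circle about each station: (x + 59.8)² + (y + 60.8)² = 39.29²; (x + 63.4)² + (y − 131.8)² = 158.83²; (x + 97.1)² + (y − 28.2)² = 57.55².
Subtracting the STA_04 equation from the STA_05 and STA_06 equations removes the quadratic terms:
-7.2 x + 385.2 y = -9565.14
-74.6 x + 178.0 y = 1182.67
Solving the 2×2 system: x ≈ -78.6, y ≈ -26.3 km.
Check against STA_04 (with the unrounded x, y): √((x + 59.8)²+(y + 60.8)²) = 39.29 ≈ 39.29 km. ✓

(-78.6, -26.3)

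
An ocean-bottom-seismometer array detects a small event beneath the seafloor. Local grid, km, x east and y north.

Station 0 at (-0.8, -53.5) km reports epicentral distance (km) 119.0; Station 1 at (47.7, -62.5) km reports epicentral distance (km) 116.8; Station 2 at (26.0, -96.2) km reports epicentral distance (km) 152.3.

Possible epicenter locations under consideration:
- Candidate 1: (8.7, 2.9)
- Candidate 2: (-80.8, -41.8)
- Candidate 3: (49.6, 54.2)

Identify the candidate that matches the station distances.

Candidate 3

For each candidate, compare |candidate − station| to the reported distance:
Candidate 1: residuals Station 0 61.8, Station 1 40.7, Station 2 51.7 → max 61.8 km
Candidate 2: residuals Station 0 38.1, Station 1 13.4, Station 2 32.4 → max 38.1 km
Candidate 3: residuals Station 0 0.1, Station 1 0.1, Station 2 0.1 → max 0.1 km
Only Candidate 3 has all residuals ≈ 0.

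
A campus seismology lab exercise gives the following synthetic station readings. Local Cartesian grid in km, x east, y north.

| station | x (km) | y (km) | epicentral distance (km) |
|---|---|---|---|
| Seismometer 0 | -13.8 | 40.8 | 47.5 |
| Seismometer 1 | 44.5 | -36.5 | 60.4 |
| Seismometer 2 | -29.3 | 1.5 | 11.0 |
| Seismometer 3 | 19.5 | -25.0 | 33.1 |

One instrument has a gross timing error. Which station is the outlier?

Seismometer 2

Solve using three stations at a time. Using Seismometer 0, Seismometer 1, Seismometer 3 (subtract circle equations pairwise → linear system) gives (x, y) ≈ (-7.8, -6.3).
Distances from that point to each station vs reported:
  Seismometer 0: calculated 47.5 vs reported 47.5 → residual 0.0 km
  Seismometer 1: calculated 60.4 vs reported 60.4 → residual 0.0 km
  Seismometer 2: calculated 22.9 vs reported 11.0 → residual 11.9 km
  Seismometer 3: calculated 33.1 vs reported 33.1 → residual 0.0 km
Seismometer 0, Seismometer 1, Seismometer 3 are mutually consistent (residuals ≈ 0); Seismometer 2 is off by 11.9 km.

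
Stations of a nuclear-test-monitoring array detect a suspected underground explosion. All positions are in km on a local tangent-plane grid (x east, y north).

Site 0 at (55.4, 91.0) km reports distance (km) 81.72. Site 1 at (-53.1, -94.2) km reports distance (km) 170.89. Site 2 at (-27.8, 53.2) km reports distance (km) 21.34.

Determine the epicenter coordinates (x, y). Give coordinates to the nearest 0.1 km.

Circle about each station: (x − 55.4)² + (y − 91.0)² = 81.72²; (x + 53.1)² + (y + 94.2)² = 170.89²; (x + 27.8)² + (y − 53.2)² = 21.34².
Subtracting the Site 0 equation from the Site 1 and Site 2 equations removes the quadratic terms:
-217.0 x − 370.4 y = -22182.14
-166.4 x − 75.6 y = -1524.32
Solving the 2×2 system: x ≈ -24.6, y ≈ 74.3 km.

-24.6 km east, 74.3 km north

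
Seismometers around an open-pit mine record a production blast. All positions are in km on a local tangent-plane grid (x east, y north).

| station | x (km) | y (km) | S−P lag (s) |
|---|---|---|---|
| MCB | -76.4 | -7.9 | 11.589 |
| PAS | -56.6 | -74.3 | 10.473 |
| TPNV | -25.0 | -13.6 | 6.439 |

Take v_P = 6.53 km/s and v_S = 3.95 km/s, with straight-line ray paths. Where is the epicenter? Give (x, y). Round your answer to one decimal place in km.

x ≈ 37.6 km, y ≈ -28.6 km

Distance from S−P lag: d = Δt · v_P v_S / (v_P − v_S) = Δt · (6.53·3.95)/(6.53−3.95) ≈ 9.9975·Δt.
So d_MCB = 115.86, d_PAS = 104.70, d_TPNV = 64.37 km.
Circle about each station: (x + 76.4)² + (y + 7.9)² = 115.86²; (x + 56.6)² + (y + 74.3)² = 104.70²; (x + 25.0)² + (y + 13.6)² = 64.37².
Subtracting pairs of circle equations eliminates x²+y² and gives linear equations (the radical axes):
39.6 x − 132.8 y = 5286.13
102.8 x − 11.4 y = 4190.63
Solving the 2×2 system: x ≈ 37.6, y ≈ -28.6 km.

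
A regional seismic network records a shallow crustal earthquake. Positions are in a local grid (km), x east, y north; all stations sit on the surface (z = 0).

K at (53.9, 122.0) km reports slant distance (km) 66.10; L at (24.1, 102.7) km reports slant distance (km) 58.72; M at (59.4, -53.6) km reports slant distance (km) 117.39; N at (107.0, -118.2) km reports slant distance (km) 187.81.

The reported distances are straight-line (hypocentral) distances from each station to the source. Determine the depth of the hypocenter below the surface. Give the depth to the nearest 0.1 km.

Each station gives a sphere (x−x_i)² + (y−y_i)² + z² = d_i² (stations at z=0).
Subtracting the K sphere from L and M: z² cancels, leaving linear equations in x and y:
-59.6 x − 38.6 y = -5739.94
11.0 x − 351.2 y = -20799.09
Solving: x ≈ 56.800, y ≈ 61.002 km (keep extra digits for the depth step; rounded: 56.8, 61.0).
Then from the K sphere: z² = 66.10² − (x − 53.9)² − (y − 122.0)² with x = 56.800, y = 61.002, so z ≈ 25.299 ≈ 25.3 km.
Check against N (with the unrounded solution): distance 187.81 ≈ 187.81 km. ✓

depth ≈ 25.3 km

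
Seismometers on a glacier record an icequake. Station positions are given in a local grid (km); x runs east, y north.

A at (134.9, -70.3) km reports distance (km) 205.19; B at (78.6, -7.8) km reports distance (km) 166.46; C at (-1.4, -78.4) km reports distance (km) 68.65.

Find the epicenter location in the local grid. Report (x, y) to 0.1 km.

(-69.9, -83.0)

Circle about each station: (x − 134.9)² + (y + 70.3)² = 205.19²; (x − 78.6)² + (y + 7.8)² = 166.46²; (x + 1.4)² + (y + 78.4)² = 68.65².
Subtracting the A equation from the B and C equations removes the quadratic terms:
-112.6 x + 125.0 y = -2507.30
-272.6 x − 16.2 y = 20398.53
Solving the 2×2 system: x ≈ -69.9, y ≈ -83.0 km.
Check against A (with the unrounded x, y): √((x − 134.9)²+(y + 70.3)²) = 205.19 ≈ 205.19 km. ✓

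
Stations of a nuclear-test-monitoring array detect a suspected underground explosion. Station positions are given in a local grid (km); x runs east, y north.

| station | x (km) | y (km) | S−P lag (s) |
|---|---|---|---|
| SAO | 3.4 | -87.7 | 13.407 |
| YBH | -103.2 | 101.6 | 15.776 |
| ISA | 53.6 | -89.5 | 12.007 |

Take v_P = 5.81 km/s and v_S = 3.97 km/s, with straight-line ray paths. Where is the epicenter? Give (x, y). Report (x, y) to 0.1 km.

Distance from S−P lag: d = Δt · v_P v_S / (v_P − v_S) = Δt · (5.81·3.97)/(5.81−3.97) ≈ 12.5357·Δt.
So d_SAO = 168.07, d_YBH = 197.76, d_ISA = 150.52 km.
Circle about each station: (x − 3.4)² + (y + 87.7)² = 168.07²; (x + 103.2)² + (y − 101.6)² = 197.76²; (x − 53.6)² + (y + 89.5)² = 150.52².
Subtracting the SAO equation from the YBH and ISA equations removes the quadratic terms:
-213.2 x + 378.6 y = 2408.46
100.4 x − 3.6 y = 8771.61
Solving the 2×2 system: x ≈ 89.4, y ≈ 56.7 km.
Check against SAO (with the unrounded x, y): √((x − 3.4)²+(y + 87.7)²) = 168.07 ≈ 168.07 km. ✓

x ≈ 89.4 km, y ≈ 56.7 km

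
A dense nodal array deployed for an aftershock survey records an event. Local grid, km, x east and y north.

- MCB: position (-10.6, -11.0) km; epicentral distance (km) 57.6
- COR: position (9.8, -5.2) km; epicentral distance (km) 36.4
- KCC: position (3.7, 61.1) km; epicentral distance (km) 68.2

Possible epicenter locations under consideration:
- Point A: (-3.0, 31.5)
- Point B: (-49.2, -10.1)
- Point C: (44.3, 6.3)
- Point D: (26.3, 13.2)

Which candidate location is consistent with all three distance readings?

For each candidate, compare |candidate − station| to the reported distance:
Point A: residuals MCB 14.4, COR 2.5, KCC 37.9 → max 37.9 km
Point B: residuals MCB 19.0, COR 22.8, KCC 20.5 → max 22.8 km
Point C: residuals MCB 0.0, COR 0.0, KCC 0.0 → max 0.0 km
Point D: residuals MCB 13.5, COR 11.7, KCC 15.2 → max 15.2 km
Only Point C has all residuals ≈ 0.

Point C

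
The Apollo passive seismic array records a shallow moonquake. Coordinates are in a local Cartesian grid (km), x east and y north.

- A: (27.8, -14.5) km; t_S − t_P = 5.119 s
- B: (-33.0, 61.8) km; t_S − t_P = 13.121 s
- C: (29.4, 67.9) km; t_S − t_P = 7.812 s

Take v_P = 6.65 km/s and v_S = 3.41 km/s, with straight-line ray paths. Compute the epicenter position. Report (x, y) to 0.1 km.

(46.6, 16.0)

Distance from S−P lag: d = Δt · v_P v_S / (v_P − v_S) = Δt · (6.65·3.41)/(6.65−3.41) ≈ 6.9989·Δt.
So d_A = 35.83, d_B = 91.83, d_C = 54.68 km.
Circle about each station: (x − 27.8)² + (y + 14.5)² = 35.83²; (x + 33.0)² + (y − 61.8)² = 91.83²; (x − 29.4)² + (y − 67.9)² = 54.68².
Subtracting pairs of circle equations eliminates x²+y² and gives linear equations (the radical axes):
-121.6 x + 152.6 y = -3223.81
3.2 x + 164.8 y = 2785.57
Solving the 2×2 system: x ≈ 46.6, y ≈ 16.0 km.
Check against A (with the unrounded x, y): √((x − 27.8)²+(y + 14.5)²) = 35.82 ≈ 35.83 km. ✓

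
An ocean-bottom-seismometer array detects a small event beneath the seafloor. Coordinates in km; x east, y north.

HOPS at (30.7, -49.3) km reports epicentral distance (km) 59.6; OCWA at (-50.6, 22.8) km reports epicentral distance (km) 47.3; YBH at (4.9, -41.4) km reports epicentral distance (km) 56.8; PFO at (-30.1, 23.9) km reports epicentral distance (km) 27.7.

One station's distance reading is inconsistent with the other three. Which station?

HOPS

Solve using three stations at a time. Using OCWA, YBH, PFO (subtract circle equations pairwise → linear system) gives (x, y) ≈ (-4.0, 14.7).
Distances from that point to each station vs reported:
  HOPS: calculated 72.8 vs reported 59.6 → residual 13.2 km
  OCWA: calculated 47.3 vs reported 47.3 → residual 0.0 km
  YBH: calculated 56.8 vs reported 56.8 → residual 0.0 km
  PFO: calculated 27.7 vs reported 27.7 → residual 0.0 km
OCWA, YBH, PFO are mutually consistent (residuals ≈ 0); HOPS is off by 13.2 km.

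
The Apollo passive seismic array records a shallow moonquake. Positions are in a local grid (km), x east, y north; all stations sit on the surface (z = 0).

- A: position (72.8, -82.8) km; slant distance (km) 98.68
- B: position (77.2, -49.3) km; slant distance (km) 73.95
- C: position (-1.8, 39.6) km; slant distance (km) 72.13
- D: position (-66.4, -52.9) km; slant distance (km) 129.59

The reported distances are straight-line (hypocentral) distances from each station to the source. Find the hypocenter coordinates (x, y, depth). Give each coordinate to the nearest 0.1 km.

Each station gives a sphere (x−x_i)² + (y−y_i)² + z² = d_i² (stations at z=0).
Subtracting the A sphere from B and C: z² cancels, leaving linear equations in x and y:
8.8 x + 67.0 y = 503.79
-149.2 x + 244.8 y = -6049.27
Solving: x ≈ 43.506, y ≈ 1.805 km (keep extra digits for the depth step; rounded: 43.5, 1.8).
Then from the A sphere: z² = 98.68² − (x − 72.8)² − (y + 82.8)² with x = 43.506, y = 1.805, so z ≈ 41.492 ≈ 41.5 km.

(43.5, 1.8, 41.5)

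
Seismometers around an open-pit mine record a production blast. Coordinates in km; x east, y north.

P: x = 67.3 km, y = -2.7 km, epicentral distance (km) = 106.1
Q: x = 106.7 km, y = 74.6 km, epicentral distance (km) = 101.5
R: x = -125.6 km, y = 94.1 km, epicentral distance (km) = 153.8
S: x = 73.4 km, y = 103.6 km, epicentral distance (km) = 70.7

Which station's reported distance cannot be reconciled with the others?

R

Solve using three stations at a time. Using P, Q, S (subtract circle equations pairwise → linear system) gives (x, y) ≈ (5.6, 83.6).
Distances from that point to each station vs reported:
  P: calculated 106.1 vs reported 106.1 → residual 0.0 km
  Q: calculated 101.5 vs reported 101.5 → residual 0.0 km
  R: calculated 131.6 vs reported 153.8 → residual 22.2 km
  S: calculated 70.7 vs reported 70.7 → residual 0.0 km
P, Q, S are mutually consistent (residuals ≈ 0); R is off by 22.2 km.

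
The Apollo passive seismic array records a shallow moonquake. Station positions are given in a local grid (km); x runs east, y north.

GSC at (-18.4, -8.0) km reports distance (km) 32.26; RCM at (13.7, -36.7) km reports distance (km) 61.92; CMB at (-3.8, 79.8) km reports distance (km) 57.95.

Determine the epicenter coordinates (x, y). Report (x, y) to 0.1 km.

Circle about each station: (x + 18.4)² + (y + 8.0)² = 32.26²; (x − 13.7)² + (y + 36.7)² = 61.92²; (x + 3.8)² + (y − 79.8)² = 57.95².
Subtracting the GSC equation from the RCM and CMB equations removes the quadratic terms:
64.2 x − 57.4 y = -1661.36
29.2 x + 175.6 y = 3662.43
Solving the 2×2 system: x ≈ -6.3, y ≈ 21.9 km.

x ≈ -6.3 km, y ≈ 21.9 km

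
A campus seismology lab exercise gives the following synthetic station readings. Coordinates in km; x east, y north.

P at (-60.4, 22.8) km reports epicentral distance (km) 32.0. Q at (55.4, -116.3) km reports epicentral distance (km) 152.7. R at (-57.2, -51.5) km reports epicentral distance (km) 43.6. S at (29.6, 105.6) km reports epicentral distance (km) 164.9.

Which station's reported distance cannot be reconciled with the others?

Solve using three stations at a time. Using P, Q, R (subtract circle equations pairwise → linear system) gives (x, y) ≈ (-52.4, -8.2).
Distances from that point to each station vs reported:
  P: calculated 32.0 vs reported 32.0 → residual 0.0 km
  Q: calculated 152.7 vs reported 152.7 → residual 0.0 km
  R: calculated 43.6 vs reported 43.6 → residual 0.0 km
  S: calculated 140.3 vs reported 164.9 → residual 24.6 km
P, Q, R are mutually consistent (residuals ≈ 0); S is off by 24.6 km.

S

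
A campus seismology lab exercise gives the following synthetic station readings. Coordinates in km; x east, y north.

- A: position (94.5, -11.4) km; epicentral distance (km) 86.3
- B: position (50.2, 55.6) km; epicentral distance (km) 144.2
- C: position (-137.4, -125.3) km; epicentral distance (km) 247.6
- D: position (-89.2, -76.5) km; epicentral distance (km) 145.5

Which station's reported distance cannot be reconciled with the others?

C

Solve using three stations at a time. Using A, B, D (subtract circle equations pairwise → linear system) gives (x, y) ≈ (55.8, -88.5).
Distances from that point to each station vs reported:
  A: calculated 86.2 vs reported 86.3 → residual 0.1 km
  B: calculated 144.2 vs reported 144.2 → residual 0.0 km
  C: calculated 196.7 vs reported 247.6 → residual 50.9 km
  D: calculated 145.5 vs reported 145.5 → residual 0.0 km
A, B, D are mutually consistent (residuals ≈ 0); C is off by 50.9 km.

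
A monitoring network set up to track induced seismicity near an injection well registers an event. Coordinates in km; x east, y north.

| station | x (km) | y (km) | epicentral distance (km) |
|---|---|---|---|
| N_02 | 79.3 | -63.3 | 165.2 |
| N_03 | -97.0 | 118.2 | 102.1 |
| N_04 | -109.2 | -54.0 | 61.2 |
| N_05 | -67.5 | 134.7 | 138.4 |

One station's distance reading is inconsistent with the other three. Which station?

N_03

Solve using three stations at a time. Using N_02, N_04, N_05 (subtract circle equations pairwise → linear system) gives (x, y) ≈ (-74.7, -3.5).
Distances from that point to each station vs reported:
  N_02: calculated 165.2 vs reported 165.2 → residual 0.0 km
  N_03: calculated 123.7 vs reported 102.1 → residual 21.6 km
  N_04: calculated 61.2 vs reported 61.2 → residual 0.0 km
  N_05: calculated 138.4 vs reported 138.4 → residual 0.0 km
N_02, N_04, N_05 are mutually consistent (residuals ≈ 0); N_03 is off by 21.6 km.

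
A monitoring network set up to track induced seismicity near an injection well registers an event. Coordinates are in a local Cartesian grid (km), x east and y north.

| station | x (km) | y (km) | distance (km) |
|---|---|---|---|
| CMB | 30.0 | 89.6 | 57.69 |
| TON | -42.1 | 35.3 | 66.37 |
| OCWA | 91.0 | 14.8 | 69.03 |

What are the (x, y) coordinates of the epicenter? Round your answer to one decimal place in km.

x ≈ 24.2 km, y ≈ 32.2 km

Circle about each station: (x − 30.0)² + (y − 89.6)² = 57.69²; (x + 42.1)² + (y − 35.3)² = 66.37²; (x − 91.0)² + (y − 14.8)² = 69.03².
Subtracting the CMB equation from the TON and OCWA equations removes the quadratic terms:
-144.2 x − 108.6 y = -6986.50
122.0 x − 149.6 y = -1865.12
Solving the 2×2 system: x ≈ 24.2, y ≈ 32.2 km.
Check against CMB (with the unrounded x, y): √((x − 30.0)²+(y − 89.6)²) = 57.69 ≈ 57.69 km. ✓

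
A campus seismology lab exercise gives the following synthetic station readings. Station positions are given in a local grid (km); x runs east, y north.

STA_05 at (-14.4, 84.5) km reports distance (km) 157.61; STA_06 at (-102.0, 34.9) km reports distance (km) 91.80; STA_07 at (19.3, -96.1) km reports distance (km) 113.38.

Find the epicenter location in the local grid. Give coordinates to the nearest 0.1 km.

x ≈ -86.6 km, y ≈ -55.6 km

Circle about each station: (x + 14.4)² + (y − 84.5)² = 157.61²; (x + 102.0)² + (y − 34.9)² = 91.80²; (x − 19.3)² + (y + 96.1)² = 113.38².
Subtracting pairs of circle equations eliminates x²+y² and gives linear equations (the radical axes):
-175.2 x − 99.2 y = 20688.07
67.4 x − 361.2 y = 14245.98
Solving the 2×2 system: x ≈ -86.6, y ≈ -55.6 km.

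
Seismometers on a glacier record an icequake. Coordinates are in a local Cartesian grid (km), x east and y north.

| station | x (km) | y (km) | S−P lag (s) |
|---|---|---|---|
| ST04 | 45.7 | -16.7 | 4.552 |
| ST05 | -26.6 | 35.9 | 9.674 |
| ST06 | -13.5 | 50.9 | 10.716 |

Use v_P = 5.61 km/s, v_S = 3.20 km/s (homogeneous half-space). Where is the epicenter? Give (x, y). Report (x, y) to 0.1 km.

12.7 km east, -24.5 km north

Distance from S−P lag: d = Δt · v_P v_S / (v_P − v_S) = Δt · (5.61·3.20)/(5.61−3.20) ≈ 7.4490·Δt.
So d_ST04 = 33.91, d_ST05 = 72.06, d_ST06 = 79.82 km.
Circle about each station: (x − 45.7)² + (y + 16.7)² = 33.91²; (x + 26.6)² + (y − 35.9)² = 72.06²; (x + 13.5)² + (y − 50.9)² = 79.82².
Subtracting pairs of circle equations eliminates x²+y² and gives linear equations (the radical axes):
-144.6 x + 105.2 y = -4413.77
-118.4 x + 135.2 y = -4815.66
Solving the 2×2 system: x ≈ 12.7, y ≈ -24.5 km.
Check against ST04 (with the unrounded x, y): √((x − 45.7)²+(y + 16.7)²) = 33.90 ≈ 33.91 km. ✓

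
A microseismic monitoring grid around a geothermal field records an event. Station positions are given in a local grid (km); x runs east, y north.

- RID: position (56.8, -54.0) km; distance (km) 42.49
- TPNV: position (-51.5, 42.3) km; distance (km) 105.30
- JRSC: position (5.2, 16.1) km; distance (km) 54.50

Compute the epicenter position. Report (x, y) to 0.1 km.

(17.9, -36.9)

Circle about each station: (x − 56.8)² + (y + 54.0)² = 42.49²; (x + 51.5)² + (y − 42.3)² = 105.30²; (x − 5.2)² + (y − 16.1)² = 54.50².
Subtracting the RID equation from the TPNV and JRSC equations removes the quadratic terms:
-216.6 x + 192.6 y = -10983.39
-103.2 x + 140.2 y = -7020.84
Solving the 2×2 system: x ≈ 17.9, y ≈ -36.9 km.
Check against RID (with the unrounded x, y): √((x − 56.8)²+(y + 54.0)²) = 42.50 ≈ 42.49 km. ✓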